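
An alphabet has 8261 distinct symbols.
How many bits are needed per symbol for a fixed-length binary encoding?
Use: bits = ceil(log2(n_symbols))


log2(8261) = 13.0121
Bracket: 2^13 = 8192 < 8261 <= 2^14 = 16384
So ceil(log2(8261)) = 14

bits = ceil(log2(8261)) = ceil(13.0121) = 14 bits


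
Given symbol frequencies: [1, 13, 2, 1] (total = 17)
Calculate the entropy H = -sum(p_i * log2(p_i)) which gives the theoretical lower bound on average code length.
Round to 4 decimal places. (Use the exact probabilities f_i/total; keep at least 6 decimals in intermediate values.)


Per-symbol terms -p_i * log2(p_i) with p_i = f_i/17:
  p = 1/17 = 0.058824: log2(p) = -4.087463, -p*log2(p) = 0.240439
  p = 13/17 = 0.764706: log2(p) = -0.387023, -p*log2(p) = 0.295959
  p = 2/17 = 0.117647: log2(p) = -3.087463, -p*log2(p) = 0.363231
  p = 1/17 = 0.058824: log2(p) = -4.087463, -p*log2(p) = 0.240439
H = 0.240439 + 0.295959 + 0.363231 + 0.240439 = 1.140068

H = 1.1401 bits/symbol


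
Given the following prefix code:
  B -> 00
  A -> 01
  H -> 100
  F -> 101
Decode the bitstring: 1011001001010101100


Decoding step by step:
Bits 101 -> F
Bits 100 -> H
Bits 100 -> H
Bits 101 -> F
Bits 01 -> A
Bits 01 -> A
Bits 100 -> H


Decoded message: FHHFAAH


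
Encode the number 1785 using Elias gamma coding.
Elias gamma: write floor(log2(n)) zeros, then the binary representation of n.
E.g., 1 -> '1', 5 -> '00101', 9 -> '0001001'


num_bits = floor(log2(1785)) + 1 = 11
leading_zeros = num_bits - 1 = 10
binary(1785) = 11011111001

Elias gamma(1785) = '0000000000' + '11011111001' = 000000000011011111001 (21 bits)


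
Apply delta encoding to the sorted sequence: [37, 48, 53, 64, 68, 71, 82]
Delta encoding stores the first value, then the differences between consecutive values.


First value: 37
Deltas:
  48 - 37 = 11
  53 - 48 = 5
  64 - 53 = 11
  68 - 64 = 4
  71 - 68 = 3
  82 - 71 = 11


Delta encoded: [37, 11, 5, 11, 4, 3, 11]


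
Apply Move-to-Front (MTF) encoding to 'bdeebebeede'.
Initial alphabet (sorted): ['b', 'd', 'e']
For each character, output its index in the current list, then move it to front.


MTF encoding:
'b': index 0 in ['b', 'd', 'e'] -> ['b', 'd', 'e']
'd': index 1 in ['b', 'd', 'e'] -> ['d', 'b', 'e']
'e': index 2 in ['d', 'b', 'e'] -> ['e', 'd', 'b']
'e': index 0 in ['e', 'd', 'b'] -> ['e', 'd', 'b']
'b': index 2 in ['e', 'd', 'b'] -> ['b', 'e', 'd']
'e': index 1 in ['b', 'e', 'd'] -> ['e', 'b', 'd']
'b': index 1 in ['e', 'b', 'd'] -> ['b', 'e', 'd']
'e': index 1 in ['b', 'e', 'd'] -> ['e', 'b', 'd']
'e': index 0 in ['e', 'b', 'd'] -> ['e', 'b', 'd']
'd': index 2 in ['e', 'b', 'd'] -> ['d', 'e', 'b']
'e': index 1 in ['d', 'e', 'b'] -> ['e', 'd', 'b']


Output: [0, 1, 2, 0, 2, 1, 1, 1, 0, 2, 1]


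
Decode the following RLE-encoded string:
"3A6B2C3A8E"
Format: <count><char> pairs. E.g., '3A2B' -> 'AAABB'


Expanding each <count><char> pair:
  3A -> 'AAA'
  6B -> 'BBBBBB'
  2C -> 'CC'
  3A -> 'AAA'
  8E -> 'EEEEEEEE'

Decoded = AAABBBBBBCCAAAEEEEEEEE


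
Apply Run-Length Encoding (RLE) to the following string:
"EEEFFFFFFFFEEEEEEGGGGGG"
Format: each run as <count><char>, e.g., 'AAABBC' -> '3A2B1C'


Scanning runs left to right:
  i=0: run of 'E' x 3 -> '3E'
  i=3: run of 'F' x 8 -> '8F'
  i=11: run of 'E' x 6 -> '6E'
  i=17: run of 'G' x 6 -> '6G'

RLE = 3E8F6E6G


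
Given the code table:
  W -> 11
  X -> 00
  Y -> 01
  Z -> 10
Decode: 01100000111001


Decoding:
01 -> Y
10 -> Z
00 -> X
00 -> X
11 -> W
10 -> Z
01 -> Y


Result: YZXXWZY


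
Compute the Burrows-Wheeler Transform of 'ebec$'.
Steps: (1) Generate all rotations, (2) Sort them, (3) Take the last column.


Rotations (sorted):
  0: $ebec -> last char: c
  1: bec$e -> last char: e
  2: c$ebe -> last char: e
  3: ebec$ -> last char: $
  4: ec$eb -> last char: b


BWT = cee$b


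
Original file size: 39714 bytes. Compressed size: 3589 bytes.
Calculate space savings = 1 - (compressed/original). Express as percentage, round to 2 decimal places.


ratio = compressed/original = 3589/39714 = 0.090371
savings = 1 - ratio = 1 - 0.090371 = 0.909629
as a percentage: 0.909629 * 100 = 90.96%

Space savings = 1 - 3589/39714 = 90.96%


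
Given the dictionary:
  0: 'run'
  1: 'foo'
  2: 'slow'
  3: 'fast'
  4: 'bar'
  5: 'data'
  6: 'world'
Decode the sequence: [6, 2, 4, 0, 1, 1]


Look up each index in the dictionary:
  6 -> 'world'
  2 -> 'slow'
  4 -> 'bar'
  0 -> 'run'
  1 -> 'foo'
  1 -> 'foo'

Decoded: "world slow bar run foo foo"


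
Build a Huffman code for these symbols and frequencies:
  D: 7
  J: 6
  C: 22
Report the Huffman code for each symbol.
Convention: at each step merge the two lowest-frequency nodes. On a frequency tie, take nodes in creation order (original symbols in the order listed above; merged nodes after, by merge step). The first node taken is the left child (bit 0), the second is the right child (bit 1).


Huffman tree construction:
Step 1: Merge J(6) + D(7) = 13
Step 2: Merge (J+D)(13) + C(22) = 35
Read each symbol's code off the tree from the root (left child = 0, right child = 1).

Codes:
  D: 01 (length 2)
  J: 00 (length 2)
  C: 1 (length 1)
Average code length: 48/35 = 1.3714 bits/symbol


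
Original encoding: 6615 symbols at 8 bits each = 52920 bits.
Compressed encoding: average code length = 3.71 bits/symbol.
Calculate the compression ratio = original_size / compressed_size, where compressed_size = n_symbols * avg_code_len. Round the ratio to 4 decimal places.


original_size = n_symbols * orig_bits = 6615 * 8 = 52920 bits
compressed_size = n_symbols * avg_code_len = 6615 * 3.71 = 24541.65 bits
ratio = original_size / compressed_size = 52920 / 24541.65 = 2.1563

Compression ratio = 2.1563


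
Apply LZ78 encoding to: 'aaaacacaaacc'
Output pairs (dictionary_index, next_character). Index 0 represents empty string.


LZ78 encoding steps:
Dictionary: {0: ''}
Step 1: w='' (idx 0), next='a' -> output (0, 'a'), add 'a' as idx 1
Step 2: w='a' (idx 1), next='a' -> output (1, 'a'), add 'aa' as idx 2
Step 3: w='a' (idx 1), next='c' -> output (1, 'c'), add 'ac' as idx 3
Step 4: w='ac' (idx 3), next='a' -> output (3, 'a'), add 'aca' as idx 4
Step 5: w='aa' (idx 2), next='c' -> output (2, 'c'), add 'aac' as idx 5
Step 6: w='' (idx 0), next='c' -> output (0, 'c'), add 'c' as idx 6


Encoded: [(0, 'a'), (1, 'a'), (1, 'c'), (3, 'a'), (2, 'c'), (0, 'c')]


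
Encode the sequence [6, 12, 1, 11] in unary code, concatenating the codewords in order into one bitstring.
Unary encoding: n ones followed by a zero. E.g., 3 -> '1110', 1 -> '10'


Encode each number as n ones followed by a terminating 0:
  6 -> 1111110 (7 bits)
  12 -> 1111111111110 (13 bits)
  1 -> 10 (2 bits)
  11 -> 111111111110 (12 bits)
Total length = 7 + 13 + 2 + 12 = 34 bits.

Unary([6, 12, 1, 11]) = 1111110111111111111010111111111110 (34 bits)


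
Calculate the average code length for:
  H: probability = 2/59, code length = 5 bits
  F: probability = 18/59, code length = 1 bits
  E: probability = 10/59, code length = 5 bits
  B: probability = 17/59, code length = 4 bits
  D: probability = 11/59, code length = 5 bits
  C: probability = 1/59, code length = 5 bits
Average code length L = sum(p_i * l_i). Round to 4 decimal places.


Weighted contributions p_i * l_i:
  H: (2/59) * 5 = 10/59
  F: (18/59) * 1 = 18/59
  E: (10/59) * 5 = 50/59
  B: (17/59) * 4 = 68/59
  D: (11/59) * 5 = 55/59
  C: (1/59) * 5 = 5/59
Sum = (10 + 18 + 50 + 68 + 55 + 5)/59 = 206/59

L = 206/59 = 3.4915 bits/symbol


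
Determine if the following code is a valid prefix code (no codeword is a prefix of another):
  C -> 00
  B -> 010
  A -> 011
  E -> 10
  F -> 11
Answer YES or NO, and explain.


Checking each pair (does one codeword prefix another?):
  C='00' vs B='010': no prefix
  C='00' vs A='011': no prefix
  C='00' vs E='10': no prefix
  C='00' vs F='11': no prefix
  B='010' vs C='00': no prefix
  B='010' vs A='011': no prefix
  B='010' vs E='10': no prefix
  B='010' vs F='11': no prefix
  A='011' vs C='00': no prefix
  A='011' vs B='010': no prefix
  A='011' vs E='10': no prefix
  A='011' vs F='11': no prefix
  E='10' vs C='00': no prefix
  E='10' vs B='010': no prefix
  E='10' vs A='011': no prefix
  E='10' vs F='11': no prefix
  F='11' vs C='00': no prefix
  F='11' vs B='010': no prefix
  F='11' vs A='011': no prefix
  F='11' vs E='10': no prefix
No violation found over all pairs.

YES -- this is a valid prefix code. No codeword is a prefix of any other codeword.


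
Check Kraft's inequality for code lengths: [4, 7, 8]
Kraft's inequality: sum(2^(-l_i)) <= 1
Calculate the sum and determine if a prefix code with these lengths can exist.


Sum = 2^(-4) + 2^(-7) + 2^(-8)
    = 0.0625 + 0.0078125 + 0.00390625
    = 19/256 = 0.07421875
Since 0.07421875 <= 1, Kraft's inequality IS satisfied.
A prefix code with these lengths CAN exist.

Kraft sum = 0.07421875. Satisfied.


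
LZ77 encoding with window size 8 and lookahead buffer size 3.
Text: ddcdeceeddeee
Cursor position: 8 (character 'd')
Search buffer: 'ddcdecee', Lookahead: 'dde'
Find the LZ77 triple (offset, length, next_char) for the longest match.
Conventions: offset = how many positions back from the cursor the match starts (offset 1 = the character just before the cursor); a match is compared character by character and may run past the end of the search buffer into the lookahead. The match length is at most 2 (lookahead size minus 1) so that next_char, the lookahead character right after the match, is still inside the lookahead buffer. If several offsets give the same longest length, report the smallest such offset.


Try each offset into the search buffer:
  offset=1 (pos 7, char 'e'): match length 0
  offset=2 (pos 6, char 'e'): match length 0
  offset=3 (pos 5, char 'c'): match length 0
  offset=4 (pos 4, char 'e'): match length 0
  offset=5 (pos 3, char 'd'): match length 1
  offset=6 (pos 2, char 'c'): match length 0
  offset=7 (pos 1, char 'd'): match length 1
  offset=8 (pos 0, char 'd'): match length 2
Longest match has length 2 at offset 8.
next_char = character at position 8 + 2 = 10 -> 'e'

Best match: offset=8, length=2 (matching 'dd' starting at position 0)
LZ77 triple: (8, 2, 'e')


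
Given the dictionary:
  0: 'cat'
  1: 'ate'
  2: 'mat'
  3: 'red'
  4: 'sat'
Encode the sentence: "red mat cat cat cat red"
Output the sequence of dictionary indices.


Look up each word in the dictionary:
  'red' -> 3
  'mat' -> 2
  'cat' -> 0
  'cat' -> 0
  'cat' -> 0
  'red' -> 3

Encoded: [3, 2, 0, 0, 0, 3]


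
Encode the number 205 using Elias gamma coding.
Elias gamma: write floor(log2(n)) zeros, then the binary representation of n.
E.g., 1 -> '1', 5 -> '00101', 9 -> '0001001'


num_bits = floor(log2(205)) + 1 = 8
leading_zeros = num_bits - 1 = 7
binary(205) = 11001101

Elias gamma(205) = '0000000' + '11001101' = 000000011001101 (15 bits)


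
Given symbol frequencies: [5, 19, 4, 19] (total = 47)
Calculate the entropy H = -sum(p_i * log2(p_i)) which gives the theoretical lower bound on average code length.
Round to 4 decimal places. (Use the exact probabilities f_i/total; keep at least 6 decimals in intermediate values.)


Per-symbol terms -p_i * log2(p_i) with p_i = f_i/47:
  p = 5/47 = 0.106383: log2(p) = -3.232661, -p*log2(p) = 0.343900
  p = 19/47 = 0.404255: log2(p) = -1.306661, -p*log2(p) = 0.528225
  p = 4/47 = 0.085106: log2(p) = -3.554589, -p*log2(p) = 0.302518
  p = 19/47 = 0.404255: log2(p) = -1.306661, -p*log2(p) = 0.528225
H = 0.343900 + 0.528225 + 0.302518 + 0.528225 = 1.702868

H = 1.7029 bits/symbol


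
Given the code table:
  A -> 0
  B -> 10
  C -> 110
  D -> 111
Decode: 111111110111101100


Decoding:
111 -> D
111 -> D
110 -> C
111 -> D
10 -> B
110 -> C
0 -> A


Result: DDCDBCA


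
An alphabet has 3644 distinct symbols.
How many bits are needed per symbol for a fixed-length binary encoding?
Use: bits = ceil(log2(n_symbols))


log2(3644) = 11.8313
Bracket: 2^11 = 2048 < 3644 <= 2^12 = 4096
So ceil(log2(3644)) = 12

bits = ceil(log2(3644)) = ceil(11.8313) = 12 bits


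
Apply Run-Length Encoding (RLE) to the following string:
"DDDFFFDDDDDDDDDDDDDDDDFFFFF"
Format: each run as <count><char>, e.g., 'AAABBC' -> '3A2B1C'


Scanning runs left to right:
  i=0: run of 'D' x 3 -> '3D'
  i=3: run of 'F' x 3 -> '3F'
  i=6: run of 'D' x 16 -> '16D'
  i=22: run of 'F' x 5 -> '5F'

RLE = 3D3F16D5F


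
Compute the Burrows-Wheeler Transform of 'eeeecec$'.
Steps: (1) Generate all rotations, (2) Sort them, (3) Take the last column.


Rotations (sorted):
  0: $eeeecec -> last char: c
  1: c$eeeece -> last char: e
  2: cec$eeee -> last char: e
  3: ec$eeeec -> last char: c
  4: ecec$eee -> last char: e
  5: eecec$ee -> last char: e
  6: eeecec$e -> last char: e
  7: eeeecec$ -> last char: $


BWT = ceeceee$


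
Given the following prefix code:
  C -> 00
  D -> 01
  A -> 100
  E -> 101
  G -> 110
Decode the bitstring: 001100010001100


Decoding step by step:
Bits 00 -> C
Bits 110 -> G
Bits 00 -> C
Bits 100 -> A
Bits 01 -> D
Bits 100 -> A


Decoded message: CGCADA


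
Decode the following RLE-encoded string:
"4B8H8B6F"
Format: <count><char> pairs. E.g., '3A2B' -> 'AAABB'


Expanding each <count><char> pair:
  4B -> 'BBBB'
  8H -> 'HHHHHHHH'
  8B -> 'BBBBBBBB'
  6F -> 'FFFFFF'

Decoded = BBBBHHHHHHHHBBBBBBBBFFFFFF


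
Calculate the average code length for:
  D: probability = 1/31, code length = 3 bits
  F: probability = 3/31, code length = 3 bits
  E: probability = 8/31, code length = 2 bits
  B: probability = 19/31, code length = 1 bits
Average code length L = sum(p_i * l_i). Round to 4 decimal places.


Weighted contributions p_i * l_i:
  D: (1/31) * 3 = 3/31
  F: (3/31) * 3 = 9/31
  E: (8/31) * 2 = 16/31
  B: (19/31) * 1 = 19/31
Sum = (3 + 9 + 16 + 19)/31 = 47/31

L = 47/31 = 1.5161 bits/symbol


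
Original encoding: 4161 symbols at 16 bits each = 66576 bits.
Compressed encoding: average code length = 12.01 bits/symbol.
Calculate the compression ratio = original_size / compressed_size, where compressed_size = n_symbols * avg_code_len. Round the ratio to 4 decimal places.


original_size = n_symbols * orig_bits = 4161 * 16 = 66576 bits
compressed_size = n_symbols * avg_code_len = 4161 * 12.01 = 49973.61 bits
ratio = original_size / compressed_size = 66576 / 49973.61 = 1.3322

Compression ratio = 1.3322


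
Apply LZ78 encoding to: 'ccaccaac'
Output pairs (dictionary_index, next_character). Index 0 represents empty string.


LZ78 encoding steps:
Dictionary: {0: ''}
Step 1: w='' (idx 0), next='c' -> output (0, 'c'), add 'c' as idx 1
Step 2: w='c' (idx 1), next='a' -> output (1, 'a'), add 'ca' as idx 2
Step 3: w='c' (idx 1), next='c' -> output (1, 'c'), add 'cc' as idx 3
Step 4: w='' (idx 0), next='a' -> output (0, 'a'), add 'a' as idx 4
Step 5: w='a' (idx 4), next='c' -> output (4, 'c'), add 'ac' as idx 5


Encoded: [(0, 'c'), (1, 'a'), (1, 'c'), (0, 'a'), (4, 'c')]


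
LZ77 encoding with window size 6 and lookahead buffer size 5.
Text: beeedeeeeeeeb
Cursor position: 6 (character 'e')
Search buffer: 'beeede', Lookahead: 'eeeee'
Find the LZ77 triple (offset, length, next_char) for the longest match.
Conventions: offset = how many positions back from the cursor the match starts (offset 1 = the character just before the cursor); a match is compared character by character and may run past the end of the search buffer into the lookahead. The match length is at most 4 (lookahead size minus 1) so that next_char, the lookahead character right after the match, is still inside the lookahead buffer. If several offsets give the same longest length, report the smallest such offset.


Try each offset into the search buffer:
  offset=1 (pos 5, char 'e'): match length 4
  offset=2 (pos 4, char 'd'): match length 0
  offset=3 (pos 3, char 'e'): match length 1
  offset=4 (pos 2, char 'e'): match length 2
  offset=5 (pos 1, char 'e'): match length 3
  offset=6 (pos 0, char 'b'): match length 0
Longest match has length 4 at offset 1.
next_char = character at position 6 + 4 = 10 -> 'e'

Best match: offset=1, length=4 (matching 'eeee' starting at position 5)
LZ77 triple: (1, 4, 'e')


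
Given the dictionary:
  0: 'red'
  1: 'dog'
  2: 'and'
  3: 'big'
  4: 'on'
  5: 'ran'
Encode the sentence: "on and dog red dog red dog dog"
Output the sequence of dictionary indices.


Look up each word in the dictionary:
  'on' -> 4
  'and' -> 2
  'dog' -> 1
  'red' -> 0
  'dog' -> 1
  'red' -> 0
  'dog' -> 1
  'dog' -> 1

Encoded: [4, 2, 1, 0, 1, 0, 1, 1]


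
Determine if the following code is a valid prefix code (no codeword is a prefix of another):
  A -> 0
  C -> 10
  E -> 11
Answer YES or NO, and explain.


Checking each pair (does one codeword prefix another?):
  A='0' vs C='10': no prefix
  A='0' vs E='11': no prefix
  C='10' vs A='0': no prefix
  C='10' vs E='11': no prefix
  E='11' vs A='0': no prefix
  E='11' vs C='10': no prefix
No violation found over all pairs.

YES -- this is a valid prefix code. No codeword is a prefix of any other codeword.


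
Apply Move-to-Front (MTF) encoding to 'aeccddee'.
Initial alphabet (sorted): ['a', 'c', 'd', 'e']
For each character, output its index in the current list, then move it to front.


MTF encoding:
'a': index 0 in ['a', 'c', 'd', 'e'] -> ['a', 'c', 'd', 'e']
'e': index 3 in ['a', 'c', 'd', 'e'] -> ['e', 'a', 'c', 'd']
'c': index 2 in ['e', 'a', 'c', 'd'] -> ['c', 'e', 'a', 'd']
'c': index 0 in ['c', 'e', 'a', 'd'] -> ['c', 'e', 'a', 'd']
'd': index 3 in ['c', 'e', 'a', 'd'] -> ['d', 'c', 'e', 'a']
'd': index 0 in ['d', 'c', 'e', 'a'] -> ['d', 'c', 'e', 'a']
'e': index 2 in ['d', 'c', 'e', 'a'] -> ['e', 'd', 'c', 'a']
'e': index 0 in ['e', 'd', 'c', 'a'] -> ['e', 'd', 'c', 'a']


Output: [0, 3, 2, 0, 3, 0, 2, 0]


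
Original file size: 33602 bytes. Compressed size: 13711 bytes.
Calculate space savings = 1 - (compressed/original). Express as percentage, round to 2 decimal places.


ratio = compressed/original = 13711/33602 = 0.408041
savings = 1 - ratio = 1 - 0.408041 = 0.591959
as a percentage: 0.591959 * 100 = 59.2%

Space savings = 1 - 13711/33602 = 59.2%


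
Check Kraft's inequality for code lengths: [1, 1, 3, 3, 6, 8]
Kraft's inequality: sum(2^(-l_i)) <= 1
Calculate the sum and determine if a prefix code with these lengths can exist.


Sum = 2^(-1) + 2^(-1) + 2^(-3) + 2^(-3) + 2^(-6) + 2^(-8)
    = 0.5 + 0.5 + 0.125 + 0.125 + 0.015625 + 0.00390625
    = 325/256 = 1.26953125
Since 1.26953125 > 1, Kraft's inequality is NOT satisfied.
A prefix code with these lengths CANNOT exist.

Kraft sum = 1.26953125. Not satisfied.


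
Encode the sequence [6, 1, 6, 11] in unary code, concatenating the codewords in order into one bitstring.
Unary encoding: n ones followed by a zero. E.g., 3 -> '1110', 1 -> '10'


Encode each number as n ones followed by a terminating 0:
  6 -> 1111110 (7 bits)
  1 -> 10 (2 bits)
  6 -> 1111110 (7 bits)
  11 -> 111111111110 (12 bits)
Total length = 7 + 2 + 7 + 12 = 28 bits.

Unary([6, 1, 6, 11]) = 1111110101111110111111111110 (28 bits)


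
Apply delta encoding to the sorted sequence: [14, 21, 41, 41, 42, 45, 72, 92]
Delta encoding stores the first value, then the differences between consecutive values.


First value: 14
Deltas:
  21 - 14 = 7
  41 - 21 = 20
  41 - 41 = 0
  42 - 41 = 1
  45 - 42 = 3
  72 - 45 = 27
  92 - 72 = 20


Delta encoded: [14, 7, 20, 0, 1, 3, 27, 20]


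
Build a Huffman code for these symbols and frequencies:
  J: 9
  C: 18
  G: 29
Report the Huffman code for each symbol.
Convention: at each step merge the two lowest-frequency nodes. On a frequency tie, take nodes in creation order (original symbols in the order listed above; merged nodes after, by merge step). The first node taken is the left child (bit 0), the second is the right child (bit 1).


Huffman tree construction:
Step 1: Merge J(9) + C(18) = 27
Step 2: Merge (J+C)(27) + G(29) = 56
Read each symbol's code off the tree from the root (left child = 0, right child = 1).

Codes:
  J: 00 (length 2)
  C: 01 (length 2)
  G: 1 (length 1)
Average code length: 83/56 = 1.4821 bits/symbol


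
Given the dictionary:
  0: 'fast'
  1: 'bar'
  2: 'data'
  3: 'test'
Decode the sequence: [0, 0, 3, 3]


Look up each index in the dictionary:
  0 -> 'fast'
  0 -> 'fast'
  3 -> 'test'
  3 -> 'test'

Decoded: "fast fast test test"


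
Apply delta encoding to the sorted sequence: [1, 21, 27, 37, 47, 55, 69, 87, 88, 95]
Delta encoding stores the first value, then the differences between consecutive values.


First value: 1
Deltas:
  21 - 1 = 20
  27 - 21 = 6
  37 - 27 = 10
  47 - 37 = 10
  55 - 47 = 8
  69 - 55 = 14
  87 - 69 = 18
  88 - 87 = 1
  95 - 88 = 7


Delta encoded: [1, 20, 6, 10, 10, 8, 14, 18, 1, 7]


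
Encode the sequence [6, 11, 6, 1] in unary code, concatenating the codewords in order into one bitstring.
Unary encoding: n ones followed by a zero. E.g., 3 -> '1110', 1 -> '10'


Encode each number as n ones followed by a terminating 0:
  6 -> 1111110 (7 bits)
  11 -> 111111111110 (12 bits)
  6 -> 1111110 (7 bits)
  1 -> 10 (2 bits)
Total length = 7 + 12 + 7 + 2 = 28 bits.

Unary([6, 11, 6, 1]) = 1111110111111111110111111010 (28 bits)


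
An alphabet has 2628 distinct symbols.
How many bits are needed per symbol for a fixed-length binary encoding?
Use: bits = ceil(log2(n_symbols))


log2(2628) = 11.3597
Bracket: 2^11 = 2048 < 2628 <= 2^12 = 4096
So ceil(log2(2628)) = 12

bits = ceil(log2(2628)) = ceil(11.3597) = 12 bits


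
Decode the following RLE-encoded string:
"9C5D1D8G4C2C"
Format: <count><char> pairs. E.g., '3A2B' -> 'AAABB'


Expanding each <count><char> pair:
  9C -> 'CCCCCCCCC'
  5D -> 'DDDDD'
  1D -> 'D'
  8G -> 'GGGGGGGG'
  4C -> 'CCCC'
  2C -> 'CC'

Decoded = CCCCCCCCCDDDDDDGGGGGGGGCCCCCC


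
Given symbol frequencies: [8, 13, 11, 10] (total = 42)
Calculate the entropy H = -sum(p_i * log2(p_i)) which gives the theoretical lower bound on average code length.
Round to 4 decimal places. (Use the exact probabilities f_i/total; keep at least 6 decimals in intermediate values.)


Per-symbol terms -p_i * log2(p_i) with p_i = f_i/42:
  p = 8/42 = 0.190476: log2(p) = -2.392317, -p*log2(p) = 0.455680
  p = 13/42 = 0.309524: log2(p) = -1.691878, -p*log2(p) = 0.523676
  p = 11/42 = 0.261905: log2(p) = -1.932886, -p*log2(p) = 0.506232
  p = 10/42 = 0.238095: log2(p) = -2.070389, -p*log2(p) = 0.492950
H = 0.455680 + 0.523676 + 0.506232 + 0.492950 = 1.978538

H = 1.9785 bits/symbol


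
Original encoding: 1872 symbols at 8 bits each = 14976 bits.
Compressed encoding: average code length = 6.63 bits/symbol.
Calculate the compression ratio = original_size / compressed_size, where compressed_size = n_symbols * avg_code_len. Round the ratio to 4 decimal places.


original_size = n_symbols * orig_bits = 1872 * 8 = 14976 bits
compressed_size = n_symbols * avg_code_len = 1872 * 6.63 = 12411.36 bits
ratio = original_size / compressed_size = 14976 / 12411.36 = 1.2066

Compression ratio = 1.2066


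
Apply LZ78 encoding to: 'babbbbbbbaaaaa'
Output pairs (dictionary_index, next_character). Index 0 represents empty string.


LZ78 encoding steps:
Dictionary: {0: ''}
Step 1: w='' (idx 0), next='b' -> output (0, 'b'), add 'b' as idx 1
Step 2: w='' (idx 0), next='a' -> output (0, 'a'), add 'a' as idx 2
Step 3: w='b' (idx 1), next='b' -> output (1, 'b'), add 'bb' as idx 3
Step 4: w='bb' (idx 3), next='b' -> output (3, 'b'), add 'bbb' as idx 4
Step 5: w='bb' (idx 3), next='a' -> output (3, 'a'), add 'bba' as idx 5
Step 6: w='a' (idx 2), next='a' -> output (2, 'a'), add 'aa' as idx 6
Step 7: w='aa' (idx 6), end of input -> output (6, '')


Encoded: [(0, 'b'), (0, 'a'), (1, 'b'), (3, 'b'), (3, 'a'), (2, 'a'), (6, '')]


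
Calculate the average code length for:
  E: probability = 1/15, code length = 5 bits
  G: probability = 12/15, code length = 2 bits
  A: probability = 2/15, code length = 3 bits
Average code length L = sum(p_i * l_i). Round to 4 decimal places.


Weighted contributions p_i * l_i:
  E: (1/15) * 5 = 5/15
  G: (12/15) * 2 = 24/15
  A: (2/15) * 3 = 6/15
Sum = (5 + 24 + 6)/15 = 35/15

L = 35/15 = 2.3333 bits/symbol


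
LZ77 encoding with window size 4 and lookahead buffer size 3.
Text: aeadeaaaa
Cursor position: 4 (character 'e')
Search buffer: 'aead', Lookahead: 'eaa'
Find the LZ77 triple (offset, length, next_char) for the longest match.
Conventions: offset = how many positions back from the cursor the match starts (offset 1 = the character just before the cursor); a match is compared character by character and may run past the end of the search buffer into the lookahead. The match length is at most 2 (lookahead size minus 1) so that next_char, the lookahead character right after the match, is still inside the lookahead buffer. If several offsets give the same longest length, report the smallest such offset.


Try each offset into the search buffer:
  offset=1 (pos 3, char 'd'): match length 0
  offset=2 (pos 2, char 'a'): match length 0
  offset=3 (pos 1, char 'e'): match length 2
  offset=4 (pos 0, char 'a'): match length 0
Longest match has length 2 at offset 3.
next_char = character at position 4 + 2 = 6 -> 'a'

Best match: offset=3, length=2 (matching 'ea' starting at position 1)
LZ77 triple: (3, 2, 'a')


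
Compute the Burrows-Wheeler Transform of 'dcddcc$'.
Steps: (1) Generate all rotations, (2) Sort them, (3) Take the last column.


Rotations (sorted):
  0: $dcddcc -> last char: c
  1: c$dcddc -> last char: c
  2: cc$dcdd -> last char: d
  3: cddcc$d -> last char: d
  4: dcc$dcd -> last char: d
  5: dcddcc$ -> last char: $
  6: ddcc$dc -> last char: c


BWT = ccddd$c


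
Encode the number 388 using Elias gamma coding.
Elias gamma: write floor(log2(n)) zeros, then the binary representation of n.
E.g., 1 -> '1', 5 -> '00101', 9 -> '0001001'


num_bits = floor(log2(388)) + 1 = 9
leading_zeros = num_bits - 1 = 8
binary(388) = 110000100

Elias gamma(388) = '00000000' + '110000100' = 00000000110000100 (17 bits)


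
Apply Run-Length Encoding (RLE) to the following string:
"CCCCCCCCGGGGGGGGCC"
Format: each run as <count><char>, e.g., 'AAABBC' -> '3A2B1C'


Scanning runs left to right:
  i=0: run of 'C' x 8 -> '8C'
  i=8: run of 'G' x 8 -> '8G'
  i=16: run of 'C' x 2 -> '2C'

RLE = 8C8G2C


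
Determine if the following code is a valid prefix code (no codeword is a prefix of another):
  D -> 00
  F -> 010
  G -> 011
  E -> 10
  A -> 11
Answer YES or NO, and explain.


Checking each pair (does one codeword prefix another?):
  D='00' vs F='010': no prefix
  D='00' vs G='011': no prefix
  D='00' vs E='10': no prefix
  D='00' vs A='11': no prefix
  F='010' vs D='00': no prefix
  F='010' vs G='011': no prefix
  F='010' vs E='10': no prefix
  F='010' vs A='11': no prefix
  G='011' vs D='00': no prefix
  G='011' vs F='010': no prefix
  G='011' vs E='10': no prefix
  G='011' vs A='11': no prefix
  E='10' vs D='00': no prefix
  E='10' vs F='010': no prefix
  E='10' vs G='011': no prefix
  E='10' vs A='11': no prefix
  A='11' vs D='00': no prefix
  A='11' vs F='010': no prefix
  A='11' vs G='011': no prefix
  A='11' vs E='10': no prefix
No violation found over all pairs.

YES -- this is a valid prefix code. No codeword is a prefix of any other codeword.


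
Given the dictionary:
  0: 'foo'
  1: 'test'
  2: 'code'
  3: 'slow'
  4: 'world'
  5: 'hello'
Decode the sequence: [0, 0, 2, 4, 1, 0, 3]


Look up each index in the dictionary:
  0 -> 'foo'
  0 -> 'foo'
  2 -> 'code'
  4 -> 'world'
  1 -> 'test'
  0 -> 'foo'
  3 -> 'slow'

Decoded: "foo foo code world test foo slow"


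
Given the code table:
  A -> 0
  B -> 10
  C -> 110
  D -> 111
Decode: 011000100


Decoding:
0 -> A
110 -> C
0 -> A
0 -> A
10 -> B
0 -> A


Result: ACAABA


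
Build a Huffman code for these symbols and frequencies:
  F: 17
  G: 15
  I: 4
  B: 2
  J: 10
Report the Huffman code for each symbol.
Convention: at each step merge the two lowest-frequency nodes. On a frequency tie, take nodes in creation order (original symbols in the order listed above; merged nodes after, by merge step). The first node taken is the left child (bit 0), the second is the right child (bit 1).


Huffman tree construction:
Step 1: Merge B(2) + I(4) = 6
Step 2: Merge (B+I)(6) + J(10) = 16
Step 3: Merge G(15) + ((B+I)+J)(16) = 31
Step 4: Merge F(17) + (G+((B+I)+J))(31) = 48
Read each symbol's code off the tree from the root (left child = 0, right child = 1).

Codes:
  F: 0 (length 1)
  G: 10 (length 2)
  I: 1101 (length 4)
  B: 1100 (length 4)
  J: 111 (length 3)
Average code length: 101/48 = 2.1042 bits/symbol


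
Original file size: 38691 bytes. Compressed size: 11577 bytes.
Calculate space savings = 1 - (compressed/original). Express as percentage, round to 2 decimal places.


ratio = compressed/original = 11577/38691 = 0.299217
savings = 1 - ratio = 1 - 0.299217 = 0.700783
as a percentage: 0.700783 * 100 = 70.08%

Space savings = 1 - 11577/38691 = 70.08%


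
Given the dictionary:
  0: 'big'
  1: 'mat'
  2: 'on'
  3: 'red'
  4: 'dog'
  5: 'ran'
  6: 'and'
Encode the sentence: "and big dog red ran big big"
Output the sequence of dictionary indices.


Look up each word in the dictionary:
  'and' -> 6
  'big' -> 0
  'dog' -> 4
  'red' -> 3
  'ran' -> 5
  'big' -> 0
  'big' -> 0

Encoded: [6, 0, 4, 3, 5, 0, 0]


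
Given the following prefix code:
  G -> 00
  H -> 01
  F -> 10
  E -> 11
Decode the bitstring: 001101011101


Decoding step by step:
Bits 00 -> G
Bits 11 -> E
Bits 01 -> H
Bits 01 -> H
Bits 11 -> E
Bits 01 -> H


Decoded message: GEHHEH


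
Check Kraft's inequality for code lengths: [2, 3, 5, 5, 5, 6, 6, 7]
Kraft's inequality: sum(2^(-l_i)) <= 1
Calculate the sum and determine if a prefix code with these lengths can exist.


Sum = 2^(-2) + 2^(-3) + 2^(-5) + 2^(-5) + 2^(-5) + 2^(-6) + 2^(-6) + 2^(-7)
    = 0.25 + 0.125 + 0.03125 + 0.03125 + 0.03125 + 0.015625 + 0.015625 + 0.0078125
    = 65/128 = 0.5078125
Since 0.5078125 <= 1, Kraft's inequality IS satisfied.
A prefix code with these lengths CAN exist.

Kraft sum = 0.5078125. Satisfied.


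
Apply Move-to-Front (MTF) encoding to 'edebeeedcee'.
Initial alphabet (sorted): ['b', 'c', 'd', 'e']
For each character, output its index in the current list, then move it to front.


MTF encoding:
'e': index 3 in ['b', 'c', 'd', 'e'] -> ['e', 'b', 'c', 'd']
'd': index 3 in ['e', 'b', 'c', 'd'] -> ['d', 'e', 'b', 'c']
'e': index 1 in ['d', 'e', 'b', 'c'] -> ['e', 'd', 'b', 'c']
'b': index 2 in ['e', 'd', 'b', 'c'] -> ['b', 'e', 'd', 'c']
'e': index 1 in ['b', 'e', 'd', 'c'] -> ['e', 'b', 'd', 'c']
'e': index 0 in ['e', 'b', 'd', 'c'] -> ['e', 'b', 'd', 'c']
'e': index 0 in ['e', 'b', 'd', 'c'] -> ['e', 'b', 'd', 'c']
'd': index 2 in ['e', 'b', 'd', 'c'] -> ['d', 'e', 'b', 'c']
'c': index 3 in ['d', 'e', 'b', 'c'] -> ['c', 'd', 'e', 'b']
'e': index 2 in ['c', 'd', 'e', 'b'] -> ['e', 'c', 'd', 'b']
'e': index 0 in ['e', 'c', 'd', 'b'] -> ['e', 'c', 'd', 'b']


Output: [3, 3, 1, 2, 1, 0, 0, 2, 3, 2, 0]


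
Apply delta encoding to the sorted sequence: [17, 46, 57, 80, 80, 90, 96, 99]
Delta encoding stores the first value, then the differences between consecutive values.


First value: 17
Deltas:
  46 - 17 = 29
  57 - 46 = 11
  80 - 57 = 23
  80 - 80 = 0
  90 - 80 = 10
  96 - 90 = 6
  99 - 96 = 3


Delta encoded: [17, 29, 11, 23, 0, 10, 6, 3]


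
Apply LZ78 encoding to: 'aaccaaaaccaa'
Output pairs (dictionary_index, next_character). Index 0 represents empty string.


LZ78 encoding steps:
Dictionary: {0: ''}
Step 1: w='' (idx 0), next='a' -> output (0, 'a'), add 'a' as idx 1
Step 2: w='a' (idx 1), next='c' -> output (1, 'c'), add 'ac' as idx 2
Step 3: w='' (idx 0), next='c' -> output (0, 'c'), add 'c' as idx 3
Step 4: w='a' (idx 1), next='a' -> output (1, 'a'), add 'aa' as idx 4
Step 5: w='aa' (idx 4), next='c' -> output (4, 'c'), add 'aac' as idx 5
Step 6: w='c' (idx 3), next='a' -> output (3, 'a'), add 'ca' as idx 6
Step 7: w='a' (idx 1), end of input -> output (1, '')


Encoded: [(0, 'a'), (1, 'c'), (0, 'c'), (1, 'a'), (4, 'c'), (3, 'a'), (1, '')]


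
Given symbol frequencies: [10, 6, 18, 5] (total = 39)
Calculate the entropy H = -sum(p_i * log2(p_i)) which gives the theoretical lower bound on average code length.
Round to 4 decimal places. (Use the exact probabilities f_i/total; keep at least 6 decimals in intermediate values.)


Per-symbol terms -p_i * log2(p_i) with p_i = f_i/39:
  p = 10/39 = 0.256410: log2(p) = -1.963474, -p*log2(p) = 0.503455
  p = 6/39 = 0.153846: log2(p) = -2.700440, -p*log2(p) = 0.415452
  p = 18/39 = 0.461538: log2(p) = -1.115477, -p*log2(p) = 0.514836
  p = 5/39 = 0.128205: log2(p) = -2.963474, -p*log2(p) = 0.379933
H = 0.503455 + 0.415452 + 0.514836 + 0.379933 = 1.813676

H = 1.8137 bits/symbol


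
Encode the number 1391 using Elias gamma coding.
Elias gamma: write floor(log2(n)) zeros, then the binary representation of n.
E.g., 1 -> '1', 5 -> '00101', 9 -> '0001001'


num_bits = floor(log2(1391)) + 1 = 11
leading_zeros = num_bits - 1 = 10
binary(1391) = 10101101111

Elias gamma(1391) = '0000000000' + '10101101111' = 000000000010101101111 (21 bits)


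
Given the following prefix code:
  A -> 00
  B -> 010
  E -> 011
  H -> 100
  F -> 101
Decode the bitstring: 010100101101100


Decoding step by step:
Bits 010 -> B
Bits 100 -> H
Bits 101 -> F
Bits 101 -> F
Bits 100 -> H


Decoded message: BHFFH


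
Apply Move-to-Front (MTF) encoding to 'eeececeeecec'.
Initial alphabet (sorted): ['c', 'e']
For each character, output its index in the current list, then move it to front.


MTF encoding:
'e': index 1 in ['c', 'e'] -> ['e', 'c']
'e': index 0 in ['e', 'c'] -> ['e', 'c']
'e': index 0 in ['e', 'c'] -> ['e', 'c']
'c': index 1 in ['e', 'c'] -> ['c', 'e']
'e': index 1 in ['c', 'e'] -> ['e', 'c']
'c': index 1 in ['e', 'c'] -> ['c', 'e']
'e': index 1 in ['c', 'e'] -> ['e', 'c']
'e': index 0 in ['e', 'c'] -> ['e', 'c']
'e': index 0 in ['e', 'c'] -> ['e', 'c']
'c': index 1 in ['e', 'c'] -> ['c', 'e']
'e': index 1 in ['c', 'e'] -> ['e', 'c']
'c': index 1 in ['e', 'c'] -> ['c', 'e']


Output: [1, 0, 0, 1, 1, 1, 1, 0, 0, 1, 1, 1]


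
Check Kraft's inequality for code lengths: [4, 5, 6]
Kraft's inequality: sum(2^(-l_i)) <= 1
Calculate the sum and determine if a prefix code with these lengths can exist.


Sum = 2^(-4) + 2^(-5) + 2^(-6)
    = 0.0625 + 0.03125 + 0.015625
    = 7/64 = 0.109375
Since 0.109375 <= 1, Kraft's inequality IS satisfied.
A prefix code with these lengths CAN exist.

Kraft sum = 0.109375. Satisfied.


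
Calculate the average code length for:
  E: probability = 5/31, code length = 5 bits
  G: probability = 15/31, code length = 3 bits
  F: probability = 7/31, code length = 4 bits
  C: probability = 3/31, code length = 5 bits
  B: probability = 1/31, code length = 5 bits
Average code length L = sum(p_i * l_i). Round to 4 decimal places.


Weighted contributions p_i * l_i:
  E: (5/31) * 5 = 25/31
  G: (15/31) * 3 = 45/31
  F: (7/31) * 4 = 28/31
  C: (3/31) * 5 = 15/31
  B: (1/31) * 5 = 5/31
Sum = (25 + 45 + 28 + 15 + 5)/31 = 118/31

L = 118/31 = 3.8065 bits/symbol


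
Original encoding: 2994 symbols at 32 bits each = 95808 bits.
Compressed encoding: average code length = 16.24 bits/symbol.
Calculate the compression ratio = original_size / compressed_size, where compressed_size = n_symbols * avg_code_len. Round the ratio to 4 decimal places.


original_size = n_symbols * orig_bits = 2994 * 32 = 95808 bits
compressed_size = n_symbols * avg_code_len = 2994 * 16.24 = 48622.56 bits
ratio = original_size / compressed_size = 95808 / 48622.56 = 1.9704

Compression ratio = 1.9704


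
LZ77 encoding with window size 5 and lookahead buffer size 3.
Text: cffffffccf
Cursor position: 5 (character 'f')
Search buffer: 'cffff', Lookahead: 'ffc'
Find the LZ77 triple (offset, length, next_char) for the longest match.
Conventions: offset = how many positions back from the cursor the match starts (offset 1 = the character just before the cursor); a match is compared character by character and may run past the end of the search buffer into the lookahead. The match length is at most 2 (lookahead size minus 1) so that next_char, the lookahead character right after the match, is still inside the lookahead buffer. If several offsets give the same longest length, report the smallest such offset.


Try each offset into the search buffer:
  offset=1 (pos 4, char 'f'): match length 2
  offset=2 (pos 3, char 'f'): match length 2
  offset=3 (pos 2, char 'f'): match length 2
  offset=4 (pos 1, char 'f'): match length 2
  offset=5 (pos 0, char 'c'): match length 0
Longest match has length 2, found at offsets 1, 2, 3, 4; take the smallest, offset 1.
next_char = character at position 5 + 2 = 7 -> 'c'

Best match: offset=1, length=2 (matching 'ff' starting at position 4)
LZ77 triple: (1, 2, 'c')


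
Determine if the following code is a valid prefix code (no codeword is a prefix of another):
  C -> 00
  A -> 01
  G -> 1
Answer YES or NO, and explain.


Checking each pair (does one codeword prefix another?):
  C='00' vs A='01': no prefix
  C='00' vs G='1': no prefix
  A='01' vs C='00': no prefix
  A='01' vs G='1': no prefix
  G='1' vs C='00': no prefix
  G='1' vs A='01': no prefix
No violation found over all pairs.

YES -- this is a valid prefix code. No codeword is a prefix of any other codeword.


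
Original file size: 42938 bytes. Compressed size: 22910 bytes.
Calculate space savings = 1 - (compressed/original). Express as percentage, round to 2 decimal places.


ratio = compressed/original = 22910/42938 = 0.53356
savings = 1 - ratio = 1 - 0.53356 = 0.46644
as a percentage: 0.46644 * 100 = 46.64%

Space savings = 1 - 22910/42938 = 46.64%


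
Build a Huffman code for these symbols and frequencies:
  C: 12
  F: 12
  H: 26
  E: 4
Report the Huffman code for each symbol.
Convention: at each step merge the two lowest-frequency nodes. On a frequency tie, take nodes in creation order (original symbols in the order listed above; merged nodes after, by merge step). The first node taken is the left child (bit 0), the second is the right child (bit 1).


Huffman tree construction:
Step 1: Merge E(4) + C(12) = 16
Step 2: Merge F(12) + (E+C)(16) = 28
Step 3: Merge H(26) + (F+(E+C))(28) = 54
Read each symbol's code off the tree from the root (left child = 0, right child = 1).

Codes:
  C: 111 (length 3)
  F: 10 (length 2)
  H: 0 (length 1)
  E: 110 (length 3)
Average code length: 98/54 = 1.8148 bits/symbol


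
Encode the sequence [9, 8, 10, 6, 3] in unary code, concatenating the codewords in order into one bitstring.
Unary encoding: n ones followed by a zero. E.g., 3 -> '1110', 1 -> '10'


Encode each number as n ones followed by a terminating 0:
  9 -> 1111111110 (10 bits)
  8 -> 111111110 (9 bits)
  10 -> 11111111110 (11 bits)
  6 -> 1111110 (7 bits)
  3 -> 1110 (4 bits)
Total length = 10 + 9 + 11 + 7 + 4 = 41 bits.

Unary([9, 8, 10, 6, 3]) = 11111111101111111101111111111011111101110 (41 bits)


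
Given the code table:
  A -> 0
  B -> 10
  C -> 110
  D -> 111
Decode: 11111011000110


Decoding:
111 -> D
110 -> C
110 -> C
0 -> A
0 -> A
110 -> C


Result: DCCAAC


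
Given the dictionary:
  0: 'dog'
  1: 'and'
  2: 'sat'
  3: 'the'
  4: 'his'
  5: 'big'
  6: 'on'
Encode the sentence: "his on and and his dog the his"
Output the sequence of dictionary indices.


Look up each word in the dictionary:
  'his' -> 4
  'on' -> 6
  'and' -> 1
  'and' -> 1
  'his' -> 4
  'dog' -> 0
  'the' -> 3
  'his' -> 4

Encoded: [4, 6, 1, 1, 4, 0, 3, 4]


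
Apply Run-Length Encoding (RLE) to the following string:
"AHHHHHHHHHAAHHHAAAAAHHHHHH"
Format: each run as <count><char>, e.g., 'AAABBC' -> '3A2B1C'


Scanning runs left to right:
  i=0: run of 'A' x 1 -> '1A'
  i=1: run of 'H' x 9 -> '9H'
  i=10: run of 'A' x 2 -> '2A'
  i=12: run of 'H' x 3 -> '3H'
  i=15: run of 'A' x 5 -> '5A'
  i=20: run of 'H' x 6 -> '6H'

RLE = 1A9H2A3H5A6H


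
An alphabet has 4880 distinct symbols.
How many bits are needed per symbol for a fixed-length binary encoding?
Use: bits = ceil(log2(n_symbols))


log2(4880) = 12.2527
Bracket: 2^12 = 4096 < 4880 <= 2^13 = 8192
So ceil(log2(4880)) = 13

bits = ceil(log2(4880)) = ceil(12.2527) = 13 bits
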